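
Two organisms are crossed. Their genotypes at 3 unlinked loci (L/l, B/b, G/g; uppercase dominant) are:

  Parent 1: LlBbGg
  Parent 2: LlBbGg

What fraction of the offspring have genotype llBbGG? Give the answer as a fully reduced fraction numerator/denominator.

LlBbGg gametes: LBG×1, LBg×1, LbG×1, Lbg×1, lBG×1, lBg×1, lbG×1, lbg×1
LlBbGg gametes: LBG×1, LBg×1, LbG×1, Lbg×1, lBG×1, lBg×1, lbG×1, lbg×1
LlBbGg×LlBbGg grid (8·8=64): LLBBGG=1 LLBBGg=2 LLBBgg=1 LLBbGG=2 LLBbGg=4 LLBbgg=2 LLbbGG=1 LLbbGg=2 LLbbgg=1 LlBBGG=2 LlBBGg=4 LlBBgg=2 LlBbGG=4 LlBbGg=8 LlBbgg=4 LlbbGG=2 LlbbGg=4 Llbbgg=2 llBBGG=1 llBBGg=2 llBBgg=1 llBbGG=2 llBbGg=4 llBbgg=2 llbbGG=1 llbbGg=2 llbbgg=1
llBbGG hits 2/64; gcd=2; 2÷2/64÷2 = 1/32

P(llBbGG) = 1/32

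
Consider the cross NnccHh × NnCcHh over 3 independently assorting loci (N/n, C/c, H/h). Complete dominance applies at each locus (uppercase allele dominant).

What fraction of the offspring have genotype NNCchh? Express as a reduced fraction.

NnccHh gametes: NcH×2, Nch×2, ncH×2, nch×2
NnCcHh gametes: NCH×1, NCh×1, NcH×1, Nch×1, nCH×1, nCh×1, ncH×1, nch×1
NnccHh×NnCcHh grid (8·8=64): NNCcHH=2 NNCcHh=4 NNCchh=2 NNccHH=2 NNccHh=4 NNcchh=2 NnCcHH=4 NnCcHh=8 NnCchh=4 NnccHH=4 NnccHh=8 Nncchh=4 nnCcHH=2 nnCcHh=4 nnCchh=2 nnccHH=2 nnccHh=4 nncchh=2
NNCchh hits 2/64; gcd=2; 2÷2/64÷2 = 1/32

P(NNCchh) = 1/32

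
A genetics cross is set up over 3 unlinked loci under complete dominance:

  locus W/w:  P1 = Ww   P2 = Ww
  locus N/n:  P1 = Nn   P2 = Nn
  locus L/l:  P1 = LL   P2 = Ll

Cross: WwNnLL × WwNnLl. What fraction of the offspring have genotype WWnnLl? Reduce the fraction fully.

P(WWnnLl) = 1/32

WwNnLL gametes: WNL×2, WnL×2, wNL×2, wnL×2
WwNnLl gametes: WNL×1, WNl×1, WnL×1, Wnl×1, wNL×1, wNl×1, wnL×1, wnl×1
WwNnLL×WwNnLl grid (8·8=64): WWNNLL=2 WWNNLl=2 WWNnLL=4 WWNnLl=4 WWnnLL=2 WWnnLl=2 WwNNLL=4 WwNNLl=4 WwNnLL=8 WwNnLl=8 WwnnLL=4 WwnnLl=4 wwNNLL=2 wwNNLl=2 wwNnLL=4 wwNnLl=4 wwnnLL=2 wwnnLl=2
WWnnLl hits 2/64; gcd=2; 2÷2/64÷2 = 1/32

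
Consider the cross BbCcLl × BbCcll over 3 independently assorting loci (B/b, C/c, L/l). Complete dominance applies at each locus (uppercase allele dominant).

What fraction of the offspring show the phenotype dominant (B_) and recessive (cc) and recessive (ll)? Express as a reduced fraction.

BbCcLl gametes: BCL×1, BCl×1, BcL×1, Bcl×1, bCL×1, bCl×1, bcL×1, bcl×1
BbCcll gametes: BCl×2, Bcl×2, bCl×2, bcl×2
BbCcLl×BbCcll grid (8·8=64): BBCCLl=2 BBCCll=2 BBCcLl=4 BBCcll=4 BBccLl=2 BBccll=2 BbCCLl=4 BbCCll=4 BbCcLl=8 BbCcll=8 BbccLl=4 Bbccll=4 bbCCLl=2 bbCCll=2 bbCcLl=4 bbCcll=4 bbccLl=2 bbccll=2
B_ cc ll hits 6/64; gcd=2; 6÷2/64÷2 = 3/32

P(B_ cc ll) = 3/32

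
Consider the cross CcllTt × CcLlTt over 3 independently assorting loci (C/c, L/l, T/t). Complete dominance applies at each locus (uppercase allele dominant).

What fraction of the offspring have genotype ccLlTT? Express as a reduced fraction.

CcllTt gametes: ClT×2, Clt×2, clT×2, clt×2
CcLlTt gametes: CLT×1, CLt×1, ClT×1, Clt×1, cLT×1, cLt×1, clT×1, clt×1
CcllTt×CcLlTt grid (8·8=64): CCLlTT=2 CCLlTt=4 CCLltt=2 CCllTT=2 CCllTt=4 CClltt=2 CcLlTT=4 CcLlTt=8 CcLltt=4 CcllTT=4 CcllTt=8 Cclltt=4 ccLlTT=2 ccLlTt=4 ccLltt=2 ccllTT=2 ccllTt=4 cclltt=2
ccLlTT hits 2/64; gcd=2; 2÷2/64÷2 = 1/32

P(ccLlTT) = 1/32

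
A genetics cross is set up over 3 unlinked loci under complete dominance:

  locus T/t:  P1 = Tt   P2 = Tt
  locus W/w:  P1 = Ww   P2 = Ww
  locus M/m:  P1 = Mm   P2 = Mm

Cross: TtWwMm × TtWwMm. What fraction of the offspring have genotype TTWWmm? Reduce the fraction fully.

P(TTWWmm) = 1/64

TtWwMm gametes: TWM×1, TWm×1, TwM×1, Twm×1, tWM×1, tWm×1, twM×1, twm×1
TtWwMm gametes: TWM×1, TWm×1, TwM×1, Twm×1, tWM×1, tWm×1, twM×1, twm×1
TtWwMm×TtWwMm grid (8·8=64): TTWWMM=1 TTWWMm=2 TTWWmm=1 TTWwMM=2 TTWwMm=4 TTWwmm=2 TTwwMM=1 TTwwMm=2 TTwwmm=1 TtWWMM=2 TtWWMm=4 TtWWmm=2 TtWwMM=4 TtWwMm=8 TtWwmm=4 TtwwMM=2 TtwwMm=4 Ttwwmm=2 ttWWMM=1 ttWWMm=2 ttWWmm=1 ttWwMM=2 ttWwMm=4 ttWwmm=2 ttwwMM=1 ttwwMm=2 ttwwmm=1
TTWWmm hits 1/64; gcd=1; 1÷1/64÷1 = 1/64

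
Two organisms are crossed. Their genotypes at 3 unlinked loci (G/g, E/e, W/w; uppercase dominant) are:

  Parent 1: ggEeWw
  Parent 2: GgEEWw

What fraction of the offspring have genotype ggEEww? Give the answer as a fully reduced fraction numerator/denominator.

ggEeWw gametes: gEW×2, gEw×2, geW×2, gew×2
GgEEWw gametes: GEW×2, GEw×2, gEW×2, gEw×2
ggEeWw×GgEEWw grid (8·8=64): GgEEWW=4 GgEEWw=8 GgEEww=4 GgEeWW=4 GgEeWw=8 GgEeww=4 ggEEWW=4 ggEEWw=8 ggEEww=4 ggEeWW=4 ggEeWw=8 ggEeww=4
ggEEww hits 4/64; gcd=4; 4÷4/64÷4 = 1/16

P(ggEEww) = 1/16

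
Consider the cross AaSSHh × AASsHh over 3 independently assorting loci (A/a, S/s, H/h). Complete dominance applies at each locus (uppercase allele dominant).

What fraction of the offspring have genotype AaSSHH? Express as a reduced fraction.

P(AaSSHH) = 1/16

AaSSHh gametes: ASH×2, ASh×2, aSH×2, aSh×2
AASsHh gametes: ASH×2, ASh×2, AsH×2, Ash×2
AaSSHh×AASsHh grid (8·8=64): AASSHH=4 AASSHh=8 AASShh=4 AASsHH=4 AASsHh=8 AASshh=4 AaSSHH=4 AaSSHh=8 AaSShh=4 AaSsHH=4 AaSsHh=8 AaSshh=4
AaSSHH hits 4/64; gcd=4; 4÷4/64÷4 = 1/16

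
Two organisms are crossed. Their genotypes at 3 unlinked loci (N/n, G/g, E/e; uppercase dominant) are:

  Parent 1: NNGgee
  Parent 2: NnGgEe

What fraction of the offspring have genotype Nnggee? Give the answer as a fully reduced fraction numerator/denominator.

NNGgee gametes: NGe×4, Nge×4
NnGgEe gametes: NGE×1, NGe×1, NgE×1, Nge×1, nGE×1, nGe×1, ngE×1, nge×1
NNGgee×NnGgEe grid (8·8=64): NNGGEe=4 NNGGee=4 NNGgEe=8 NNGgee=8 NNggEe=4 NNggee=4 NnGGEe=4 NnGGee=4 NnGgEe=8 NnGgee=8 NnggEe=4 Nnggee=4
Nnggee hits 4/64; gcd=4; 4÷4/64÷4 = 1/16

P(Nnggee) = 1/16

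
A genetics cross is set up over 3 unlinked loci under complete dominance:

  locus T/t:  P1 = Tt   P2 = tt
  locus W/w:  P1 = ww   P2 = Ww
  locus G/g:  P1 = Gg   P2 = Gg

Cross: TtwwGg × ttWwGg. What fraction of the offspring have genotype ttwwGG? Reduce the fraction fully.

TtwwGg gametes: TwG×2, Twg×2, twG×2, twg×2
ttWwGg gametes: tWG×2, tWg×2, twG×2, twg×2
TtwwGg×ttWwGg grid (8·8=64): TtWwGG=4 TtWwGg=8 TtWwgg=4 TtwwGG=4 TtwwGg=8 Ttwwgg=4 ttWwGG=4 ttWwGg=8 ttWwgg=4 ttwwGG=4 ttwwGg=8 ttwwgg=4
ttwwGG hits 4/64; gcd=4; 4÷4/64÷4 = 1/16

P(ttwwGG) = 1/16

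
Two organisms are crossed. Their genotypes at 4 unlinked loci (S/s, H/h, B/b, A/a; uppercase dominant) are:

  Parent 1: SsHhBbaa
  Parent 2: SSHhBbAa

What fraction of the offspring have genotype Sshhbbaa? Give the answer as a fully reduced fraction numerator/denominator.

SsHhBbaa gametes: SHBa×2, SHba×2, ShBa×2, Shba×2, sHBa×2, sHba×2, shBa×2, shba×2
SSHhBbAa gametes: SHBA×2, SHBa×2, SHbA×2, SHba×2, ShBA×2, ShBa×2, ShbA×2, Shba×2
SsHhBbaa×SSHhBbAa grid (16·16=256): SSHHBBAa=4 SSHHBBaa=4 SSHHBbAa=8 SSHHBbaa=8 SSHHbbAa=4 SSHHbbaa=4 SSHhBBAa=8 SSHhBBaa=8 SSHhBbAa=16 SSHhBbaa=16 SSHhbbAa=8 SSHhbbaa=8 SShhBBAa=4 SShhBBaa=4 SShhBbAa=8 SShhBbaa=8 SShhbbAa=4 SShhbbaa=4 SsHHBBAa=4 SsHHBBaa=4 SsHHBbAa=8 SsHHBbaa=8 SsHHbbAa=4 SsHHbbaa=4 SsHhBBAa=8 SsHhBBaa=8 SsHhBbAa=16 SsHhBbaa=16 SsHhbbAa=8 SsHhbbaa=8 SshhBBAa=4 SshhBBaa=4 SshhBbAa=8 SshhBbaa=8 SshhbbAa=4 Sshhbbaa=4
Sshhbbaa hits 4/256; gcd=4; 4÷4/256÷4 = 1/64

P(Sshhbbaa) = 1/64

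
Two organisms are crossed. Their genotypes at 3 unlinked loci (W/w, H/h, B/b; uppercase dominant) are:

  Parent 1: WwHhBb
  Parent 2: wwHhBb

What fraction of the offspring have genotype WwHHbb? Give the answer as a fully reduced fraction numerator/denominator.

WwHhBb gametes: WHB×1, WHb×1, WhB×1, Whb×1, wHB×1, wHb×1, whB×1, whb×1
wwHhBb gametes: wHB×2, wHb×2, whB×2, whb×2
WwHhBb×wwHhBb grid (8·8=64): WwHHBB=2 WwHHBb=4 WwHHbb=2 WwHhBB=4 WwHhBb=8 WwHhbb=4 WwhhBB=2 WwhhBb=4 Wwhhbb=2 wwHHBB=2 wwHHBb=4 wwHHbb=2 wwHhBB=4 wwHhBb=8 wwHhbb=4 wwhhBB=2 wwhhBb=4 wwhhbb=2
WwHHbb hits 2/64; gcd=2; 2÷2/64÷2 = 1/32

P(WwHHbb) = 1/32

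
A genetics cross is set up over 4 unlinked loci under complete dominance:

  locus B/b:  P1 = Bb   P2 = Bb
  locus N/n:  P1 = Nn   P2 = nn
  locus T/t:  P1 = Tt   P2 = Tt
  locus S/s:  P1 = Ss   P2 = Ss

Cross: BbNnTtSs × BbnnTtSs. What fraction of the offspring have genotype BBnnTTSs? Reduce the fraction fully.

P(BBnnTTSs) = 1/64

BbNnTtSs gametes: BNTS×1, BNTs×1, BNtS×1, BNts×1, BnTS×1, BnTs×1, BntS×1, Bnts×1, bNTS×1, bNTs×1, bNtS×1, bNts×1, bnTS×1, bnTs×1, bntS×1, bnts×1
BbnnTtSs gametes: BnTS×2, BnTs×2, BntS×2, Bnts×2, bnTS×2, bnTs×2, bntS×2, bnts×2
BbNnTtSs×BbnnTtSs grid (16·16=256): BBNnTTSS=2 BBNnTTSs=4 BBNnTTss=2 BBNnTtSS=4 BBNnTtSs=8 BBNnTtss=4 BBNnttSS=2 BBNnttSs=4 BBNnttss=2 BBnnTTSS=2 BBnnTTSs=4 BBnnTTss=2 BBnnTtSS=4 BBnnTtSs=8 BBnnTtss=4 BBnnttSS=2 BBnnttSs=4 BBnnttss=2 BbNnTTSS=4 BbNnTTSs=8 BbNnTTss=4 BbNnTtSS=8 BbNnTtSs=16 BbNnTtss=8 BbNnttSS=4 BbNnttSs=8 BbNnttss=4 BbnnTTSS=4 BbnnTTSs=8 BbnnTTss=4 BbnnTtSS=8 BbnnTtSs=16 BbnnTtss=8 BbnnttSS=4 BbnnttSs=8 Bbnnttss=4 bbNnTTSS=2 bbNnTTSs=4 bbNnTTss=2 bbNnTtSS=4 bbNnTtSs=8 bbNnTtss=4 bbNnttSS=2 bbNnttSs=4 bbNnttss=2 bbnnTTSS=2 bbnnTTSs=4 bbnnTTss=2 bbnnTtSS=4 bbnnTtSs=8 bbnnTtss=4 bbnnttSS=2 bbnnttSs=4 bbnnttss=2
BBnnTTSs hits 4/256; gcd=4; 4÷4/256÷4 = 1/64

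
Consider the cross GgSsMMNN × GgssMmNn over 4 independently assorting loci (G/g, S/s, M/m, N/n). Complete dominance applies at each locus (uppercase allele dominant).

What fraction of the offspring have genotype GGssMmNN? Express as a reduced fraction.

P(GGssMmNN) = 1/32

GgSsMMNN gametes: GSMN×4, GsMN×4, gSMN×4, gsMN×4
GgssMmNn gametes: GsMN×2, GsMn×2, GsmN×2, Gsmn×2, gsMN×2, gsMn×2, gsmN×2, gsmn×2
GgSsMMNN×GgssMmNn grid (16·16=256): GGSsMMNN=8 GGSsMMNn=8 GGSsMmNN=8 GGSsMmNn=8 GGssMMNN=8 GGssMMNn=8 GGssMmNN=8 GGssMmNn=8 GgSsMMNN=16 GgSsMMNn=16 GgSsMmNN=16 GgSsMmNn=16 GgssMMNN=16 GgssMMNn=16 GgssMmNN=16 GgssMmNn=16 ggSsMMNN=8 ggSsMMNn=8 ggSsMmNN=8 ggSsMmNn=8 ggssMMNN=8 ggssMMNn=8 ggssMmNN=8 ggssMmNn=8
GGssMmNN hits 8/256; gcd=8; 8÷8/256÷8 = 1/32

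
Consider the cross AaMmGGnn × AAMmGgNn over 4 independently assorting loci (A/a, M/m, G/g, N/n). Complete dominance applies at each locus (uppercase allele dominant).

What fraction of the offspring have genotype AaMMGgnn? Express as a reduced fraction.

P(AaMMGgnn) = 1/32

AaMmGGnn gametes: AMGn×4, AmGn×4, aMGn×4, amGn×4
AAMmGgNn gametes: AMGN×2, AMGn×2, AMgN×2, AMgn×2, AmGN×2, AmGn×2, AmgN×2, Amgn×2
AaMmGGnn×AAMmGgNn grid (16·16=256): AAMMGGNn=8 AAMMGGnn=8 AAMMGgNn=8 AAMMGgnn=8 AAMmGGNn=16 AAMmGGnn=16 AAMmGgNn=16 AAMmGgnn=16 AAmmGGNn=8 AAmmGGnn=8 AAmmGgNn=8 AAmmGgnn=8 AaMMGGNn=8 AaMMGGnn=8 AaMMGgNn=8 AaMMGgnn=8 AaMmGGNn=16 AaMmGGnn=16 AaMmGgNn=16 AaMmGgnn=16 AammGGNn=8 AammGGnn=8 AammGgNn=8 AammGgnn=8
AaMMGgnn hits 8/256; gcd=8; 8÷8/256÷8 = 1/32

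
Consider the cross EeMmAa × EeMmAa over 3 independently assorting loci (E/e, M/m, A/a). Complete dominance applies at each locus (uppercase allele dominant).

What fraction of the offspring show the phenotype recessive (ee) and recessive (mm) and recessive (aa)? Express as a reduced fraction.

P(ee mm aa) = 1/64

EeMmAa gametes: EMA×1, EMa×1, EmA×1, Ema×1, eMA×1, eMa×1, emA×1, ema×1
EeMmAa gametes: EMA×1, EMa×1, EmA×1, Ema×1, eMA×1, eMa×1, emA×1, ema×1
EeMmAa×EeMmAa grid (8·8=64): EEMMAA=1 EEMMAa=2 EEMMaa=1 EEMmAA=2 EEMmAa=4 EEMmaa=2 EEmmAA=1 EEmmAa=2 EEmmaa=1 EeMMAA=2 EeMMAa=4 EeMMaa=2 EeMmAA=4 EeMmAa=8 EeMmaa=4 EemmAA=2 EemmAa=4 Eemmaa=2 eeMMAA=1 eeMMAa=2 eeMMaa=1 eeMmAA=2 eeMmAa=4 eeMmaa=2 eemmAA=1 eemmAa=2 eemmaa=1
ee mm aa hits 1/64; gcd=1; 1÷1/64÷1 = 1/64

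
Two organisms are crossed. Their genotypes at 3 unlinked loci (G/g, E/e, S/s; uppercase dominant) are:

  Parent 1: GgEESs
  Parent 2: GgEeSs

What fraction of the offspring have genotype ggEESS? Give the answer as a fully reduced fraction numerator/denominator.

P(ggEESS) = 1/32

GgEESs gametes: GES×2, GEs×2, gES×2, gEs×2
GgEeSs gametes: GES×1, GEs×1, GeS×1, Ges×1, gES×1, gEs×1, geS×1, ges×1
GgEESs×GgEeSs grid (8·8=64): GGEESS=2 GGEESs=4 GGEEss=2 GGEeSS=2 GGEeSs=4 GGEess=2 GgEESS=4 GgEESs=8 GgEEss=4 GgEeSS=4 GgEeSs=8 GgEess=4 ggEESS=2 ggEESs=4 ggEEss=2 ggEeSS=2 ggEeSs=4 ggEess=2
ggEESS hits 2/64; gcd=2; 2÷2/64÷2 = 1/32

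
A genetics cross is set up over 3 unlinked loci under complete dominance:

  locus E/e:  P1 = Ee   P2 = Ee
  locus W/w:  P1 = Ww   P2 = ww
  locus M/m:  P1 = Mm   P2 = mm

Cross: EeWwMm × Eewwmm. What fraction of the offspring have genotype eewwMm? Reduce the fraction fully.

P(eewwMm) = 1/16

EeWwMm gametes: EWM×1, EWm×1, EwM×1, Ewm×1, eWM×1, eWm×1, ewM×1, ewm×1
Eewwmm gametes: Ewm×4, ewm×4
EeWwMm×Eewwmm grid (8·8=64): EEWwMm=4 EEWwmm=4 EEwwMm=4 EEwwmm=4 EeWwMm=8 EeWwmm=8 EewwMm=8 Eewwmm=8 eeWwMm=4 eeWwmm=4 eewwMm=4 eewwmm=4
eewwMm hits 4/64; gcd=4; 4÷4/64÷4 = 1/16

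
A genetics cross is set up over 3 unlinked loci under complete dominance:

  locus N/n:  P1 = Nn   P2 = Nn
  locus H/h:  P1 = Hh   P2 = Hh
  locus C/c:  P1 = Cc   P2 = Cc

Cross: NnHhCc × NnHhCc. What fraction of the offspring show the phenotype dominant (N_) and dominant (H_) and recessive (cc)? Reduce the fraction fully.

P(N_ H_ cc) = 9/64

NnHhCc gametes: NHC×1, NHc×1, NhC×1, Nhc×1, nHC×1, nHc×1, nhC×1, nhc×1
NnHhCc gametes: NHC×1, NHc×1, NhC×1, Nhc×1, nHC×1, nHc×1, nhC×1, nhc×1
NnHhCc×NnHhCc grid (8·8=64): NNHHCC=1 NNHHCc=2 NNHHcc=1 NNHhCC=2 NNHhCc=4 NNHhcc=2 NNhhCC=1 NNhhCc=2 NNhhcc=1 NnHHCC=2 NnHHCc=4 NnHHcc=2 NnHhCC=4 NnHhCc=8 NnHhcc=4 NnhhCC=2 NnhhCc=4 Nnhhcc=2 nnHHCC=1 nnHHCc=2 nnHHcc=1 nnHhCC=2 nnHhCc=4 nnHhcc=2 nnhhCC=1 nnhhCc=2 nnhhcc=1
N_ H_ cc hits 9/64; gcd=1; 9÷1/64÷1 = 9/64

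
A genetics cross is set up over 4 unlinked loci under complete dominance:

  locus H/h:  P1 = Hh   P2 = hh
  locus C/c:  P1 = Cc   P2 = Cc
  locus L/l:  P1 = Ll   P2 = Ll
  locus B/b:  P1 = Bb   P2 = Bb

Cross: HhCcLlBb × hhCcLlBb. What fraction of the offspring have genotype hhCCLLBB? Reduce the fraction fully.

HhCcLlBb gametes: HCLB×1, HCLb×1, HClB×1, HClb×1, HcLB×1, HcLb×1, HclB×1, Hclb×1, hCLB×1, hCLb×1, hClB×1, hClb×1, hcLB×1, hcLb×1, hclB×1, hclb×1
hhCcLlBb gametes: hCLB×2, hCLb×2, hClB×2, hClb×2, hcLB×2, hcLb×2, hclB×2, hclb×2
HhCcLlBb×hhCcLlBb grid (16·16=256): HhCCLLBB=2 HhCCLLBb=4 HhCCLLbb=2 HhCCLlBB=4 HhCCLlBb=8 HhCCLlbb=4 HhCCllBB=2 HhCCllBb=4 HhCCllbb=2 HhCcLLBB=4 HhCcLLBb=8 HhCcLLbb=4 HhCcLlBB=8 HhCcLlBb=16 HhCcLlbb=8 HhCcllBB=4 HhCcllBb=8 HhCcllbb=4 HhccLLBB=2 HhccLLBb=4 HhccLLbb=2 HhccLlBB=4 HhccLlBb=8 HhccLlbb=4 HhccllBB=2 HhccllBb=4 Hhccllbb=2 hhCCLLBB=2 hhCCLLBb=4 hhCCLLbb=2 hhCCLlBB=4 hhCCLlBb=8 hhCCLlbb=4 hhCCllBB=2 hhCCllBb=4 hhCCllbb=2 hhCcLLBB=4 hhCcLLBb=8 hhCcLLbb=4 hhCcLlBB=8 hhCcLlBb=16 hhCcLlbb=8 hhCcllBB=4 hhCcllBb=8 hhCcllbb=4 hhccLLBB=2 hhccLLBb=4 hhccLLbb=2 hhccLlBB=4 hhccLlBb=8 hhccLlbb=4 hhccllBB=2 hhccllBb=4 hhccllbb=2
hhCCLLBB hits 2/256; gcd=2; 2÷2/256÷2 = 1/128

P(hhCCLLBB) = 1/128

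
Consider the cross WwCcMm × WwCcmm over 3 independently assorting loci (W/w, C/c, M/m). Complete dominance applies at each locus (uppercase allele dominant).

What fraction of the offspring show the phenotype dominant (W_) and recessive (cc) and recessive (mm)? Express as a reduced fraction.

WwCcMm gametes: WCM×1, WCm×1, WcM×1, Wcm×1, wCM×1, wCm×1, wcM×1, wcm×1
WwCcmm gametes: WCm×2, Wcm×2, wCm×2, wcm×2
WwCcMm×WwCcmm grid (8·8=64): WWCCMm=2 WWCCmm=2 WWCcMm=4 WWCcmm=4 WWccMm=2 WWccmm=2 WwCCMm=4 WwCCmm=4 WwCcMm=8 WwCcmm=8 WwccMm=4 Wwccmm=4 wwCCMm=2 wwCCmm=2 wwCcMm=4 wwCcmm=4 wwccMm=2 wwccmm=2
W_ cc mm hits 6/64; gcd=2; 6÷2/64÷2 = 3/32

P(W_ cc mm) = 3/32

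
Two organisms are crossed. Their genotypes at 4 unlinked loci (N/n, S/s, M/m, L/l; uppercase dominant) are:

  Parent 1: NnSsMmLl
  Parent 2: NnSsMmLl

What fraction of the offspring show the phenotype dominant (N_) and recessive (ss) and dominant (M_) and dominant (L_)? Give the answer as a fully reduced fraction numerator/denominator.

NnSsMmLl gametes: NSML×1, NSMl×1, NSmL×1, NSml×1, NsML×1, NsMl×1, NsmL×1, Nsml×1, nSML×1, nSMl×1, nSmL×1, nSml×1, nsML×1, nsMl×1, nsmL×1, nsml×1
NnSsMmLl gametes: NSML×1, NSMl×1, NSmL×1, NSml×1, NsML×1, NsMl×1, NsmL×1, Nsml×1, nSML×1, nSMl×1, nSmL×1, nSml×1, nsML×1, nsMl×1, nsmL×1, nsml×1
NnSsMmLl×NnSsMmLl grid (16·16=256): NNSSMMLL=1 NNSSMMLl=2 NNSSMMll=1 NNSSMmLL=2 NNSSMmLl=4 NNSSMmll=2 NNSSmmLL=1 NNSSmmLl=2 NNSSmmll=1 NNSsMMLL=2 NNSsMMLl=4 NNSsMMll=2 NNSsMmLL=4 NNSsMmLl=8 NNSsMmll=4 NNSsmmLL=2 NNSsmmLl=4 NNSsmmll=2 NNssMMLL=1 NNssMMLl=2 NNssMMll=1 NNssMmLL=2 NNssMmLl=4 NNssMmll=2 NNssmmLL=1 NNssmmLl=2 NNssmmll=1 NnSSMMLL=2 NnSSMMLl=4 NnSSMMll=2 NnSSMmLL=4 NnSSMmLl=8 NnSSMmll=4 NnSSmmLL=2 NnSSmmLl=4 NnSSmmll=2 NnSsMMLL=4 NnSsMMLl=8 NnSsMMll=4 NnSsMmLL=8 NnSsMmLl=16 NnSsMmll=8 NnSsmmLL=4 NnSsmmLl=8 NnSsmmll=4 NnssMMLL=2 NnssMMLl=4 NnssMMll=2 NnssMmLL=4 NnssMmLl=8 NnssMmll=4 NnssmmLL=2 NnssmmLl=4 Nnssmmll=2 nnSSMMLL=1 nnSSMMLl=2 nnSSMMll=1 nnSSMmLL=2 nnSSMmLl=4 nnSSMmll=2 nnSSmmLL=1 nnSSmmLl=2 nnSSmmll=1 nnSsMMLL=2 nnSsMMLl=4 nnSsMMll=2 nnSsMmLL=4 nnSsMmLl=8 nnSsMmll=4 nnSsmmLL=2 nnSsmmLl=4 nnSsmmll=2 nnssMMLL=1 nnssMMLl=2 nnssMMll=1 nnssMmLL=2 nnssMmLl=4 nnssMmll=2 nnssmmLL=1 nnssmmLl=2 nnssmmll=1
N_ ss M_ L_ hits 27/256; gcd=1; 27÷1/256÷1 = 27/256

P(N_ ss M_ L_) = 27/256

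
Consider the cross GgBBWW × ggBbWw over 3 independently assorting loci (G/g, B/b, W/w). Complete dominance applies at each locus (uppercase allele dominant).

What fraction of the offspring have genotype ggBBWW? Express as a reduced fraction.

GgBBWW gametes: GBW×4, gBW×4
ggBbWw gametes: gBW×2, gBw×2, gbW×2, gbw×2
GgBBWW×ggBbWw grid (8·8=64): GgBBWW=8 GgBBWw=8 GgBbWW=8 GgBbWw=8 ggBBWW=8 ggBBWw=8 ggBbWW=8 ggBbWw=8
ggBBWW hits 8/64; gcd=8; 8÷8/64÷8 = 1/8

P(ggBBWW) = 1/8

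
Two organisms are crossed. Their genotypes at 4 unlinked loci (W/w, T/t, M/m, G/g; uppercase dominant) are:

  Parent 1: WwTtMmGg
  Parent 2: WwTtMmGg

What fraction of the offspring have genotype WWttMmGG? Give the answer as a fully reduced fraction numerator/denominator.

WwTtMmGg gametes: WTMG×1, WTMg×1, WTmG×1, WTmg×1, WtMG×1, WtMg×1, WtmG×1, Wtmg×1, wTMG×1, wTMg×1, wTmG×1, wTmg×1, wtMG×1, wtMg×1, wtmG×1, wtmg×1
WwTtMmGg gametes: WTMG×1, WTMg×1, WTmG×1, WTmg×1, WtMG×1, WtMg×1, WtmG×1, Wtmg×1, wTMG×1, wTMg×1, wTmG×1, wTmg×1, wtMG×1, wtMg×1, wtmG×1, wtmg×1
WwTtMmGg×WwTtMmGg grid (16·16=256): WWTTMMGG=1 WWTTMMGg=2 WWTTMMgg=1 WWTTMmGG=2 WWTTMmGg=4 WWTTMmgg=2 WWTTmmGG=1 WWTTmmGg=2 WWTTmmgg=1 WWTtMMGG=2 WWTtMMGg=4 WWTtMMgg=2 WWTtMmGG=4 WWTtMmGg=8 WWTtMmgg=4 WWTtmmGG=2 WWTtmmGg=4 WWTtmmgg=2 WWttMMGG=1 WWttMMGg=2 WWttMMgg=1 WWttMmGG=2 WWttMmGg=4 WWttMmgg=2 WWttmmGG=1 WWttmmGg=2 WWttmmgg=1 WwTTMMGG=2 WwTTMMGg=4 WwTTMMgg=2 WwTTMmGG=4 WwTTMmGg=8 WwTTMmgg=4 WwTTmmGG=2 WwTTmmGg=4 WwTTmmgg=2 WwTtMMGG=4 WwTtMMGg=8 WwTtMMgg=4 WwTtMmGG=8 WwTtMmGg=16 WwTtMmgg=8 WwTtmmGG=4 WwTtmmGg=8 WwTtmmgg=4 WwttMMGG=2 WwttMMGg=4 WwttMMgg=2 WwttMmGG=4 WwttMmGg=8 WwttMmgg=4 WwttmmGG=2 WwttmmGg=4 Wwttmmgg=2 wwTTMMGG=1 wwTTMMGg=2 wwTTMMgg=1 wwTTMmGG=2 wwTTMmGg=4 wwTTMmgg=2 wwTTmmGG=1 wwTTmmGg=2 wwTTmmgg=1 wwTtMMGG=2 wwTtMMGg=4 wwTtMMgg=2 wwTtMmGG=4 wwTtMmGg=8 wwTtMmgg=4 wwTtmmGG=2 wwTtmmGg=4 wwTtmmgg=2 wwttMMGG=1 wwttMMGg=2 wwttMMgg=1 wwttMmGG=2 wwttMmGg=4 wwttMmgg=2 wwttmmGG=1 wwttmmGg=2 wwttmmgg=1
WWttMmGG hits 2/256; gcd=2; 2÷2/256÷2 = 1/128

P(WWttMmGG) = 1/128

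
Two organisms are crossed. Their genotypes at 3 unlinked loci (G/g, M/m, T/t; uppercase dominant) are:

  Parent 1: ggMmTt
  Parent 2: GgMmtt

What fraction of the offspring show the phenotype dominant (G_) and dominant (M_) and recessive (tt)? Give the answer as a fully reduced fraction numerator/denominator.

ggMmTt gametes: gMT×2, gMt×2, gmT×2, gmt×2
GgMmtt gametes: GMt×2, Gmt×2, gMt×2, gmt×2
ggMmTt×GgMmtt grid (8·8=64): GgMMTt=4 GgMMtt=4 GgMmTt=8 GgMmtt=8 GgmmTt=4 Ggmmtt=4 ggMMTt=4 ggMMtt=4 ggMmTt=8 ggMmtt=8 ggmmTt=4 ggmmtt=4
G_ M_ tt hits 12/64; gcd=4; 12÷4/64÷4 = 3/16

P(G_ M_ tt) = 3/16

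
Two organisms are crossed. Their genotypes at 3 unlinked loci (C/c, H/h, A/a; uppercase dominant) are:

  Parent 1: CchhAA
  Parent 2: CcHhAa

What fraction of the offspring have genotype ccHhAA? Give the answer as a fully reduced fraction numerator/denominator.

P(ccHhAA) = 1/16

CchhAA gametes: ChA×4, chA×4
CcHhAa gametes: CHA×1, CHa×1, ChA×1, Cha×1, cHA×1, cHa×1, chA×1, cha×1
CchhAA×CcHhAa grid (8·8=64): CCHhAA=4 CCHhAa=4 CChhAA=4 CChhAa=4 CcHhAA=8 CcHhAa=8 CchhAA=8 CchhAa=8 ccHhAA=4 ccHhAa=4 cchhAA=4 cchhAa=4
ccHhAA hits 4/64; gcd=4; 4÷4/64÷4 = 1/16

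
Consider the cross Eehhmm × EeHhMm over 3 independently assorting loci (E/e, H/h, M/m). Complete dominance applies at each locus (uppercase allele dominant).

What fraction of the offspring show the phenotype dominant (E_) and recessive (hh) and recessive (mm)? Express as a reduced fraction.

P(E_ hh mm) = 3/16

Eehhmm gametes: Ehm×4, ehm×4
EeHhMm gametes: EHM×1, EHm×1, EhM×1, Ehm×1, eHM×1, eHm×1, ehM×1, ehm×1
Eehhmm×EeHhMm grid (8·8=64): EEHhMm=4 EEHhmm=4 EEhhMm=4 EEhhmm=4 EeHhMm=8 EeHhmm=8 EehhMm=8 Eehhmm=8 eeHhMm=4 eeHhmm=4 eehhMm=4 eehhmm=4
E_ hh mm hits 12/64; gcd=4; 12÷4/64÷4 = 3/16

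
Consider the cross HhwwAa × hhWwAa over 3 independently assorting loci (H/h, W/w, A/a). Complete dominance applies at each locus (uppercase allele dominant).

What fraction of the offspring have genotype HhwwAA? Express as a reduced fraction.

HhwwAa gametes: HwA×2, Hwa×2, hwA×2, hwa×2
hhWwAa gametes: hWA×2, hWa×2, hwA×2, hwa×2
HhwwAa×hhWwAa grid (8·8=64): HhWwAA=4 HhWwAa=8 HhWwaa=4 HhwwAA=4 HhwwAa=8 Hhwwaa=4 hhWwAA=4 hhWwAa=8 hhWwaa=4 hhwwAA=4 hhwwAa=8 hhwwaa=4
HhwwAA hits 4/64; gcd=4; 4÷4/64÷4 = 1/16

P(HhwwAA) = 1/16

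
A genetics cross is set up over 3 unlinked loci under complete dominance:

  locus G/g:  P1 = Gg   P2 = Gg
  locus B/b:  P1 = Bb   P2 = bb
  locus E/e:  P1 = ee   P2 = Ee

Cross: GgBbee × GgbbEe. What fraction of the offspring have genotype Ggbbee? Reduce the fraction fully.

P(Ggbbee) = 1/8

GgBbee gametes: GBe×2, Gbe×2, gBe×2, gbe×2
GgbbEe gametes: GbE×2, Gbe×2, gbE×2, gbe×2
GgBbee×GgbbEe grid (8·8=64): GGBbEe=4 GGBbee=4 GGbbEe=4 GGbbee=4 GgBbEe=8 GgBbee=8 GgbbEe=8 Ggbbee=8 ggBbEe=4 ggBbee=4 ggbbEe=4 ggbbee=4
Ggbbee hits 8/64; gcd=8; 8÷8/64÷8 = 1/8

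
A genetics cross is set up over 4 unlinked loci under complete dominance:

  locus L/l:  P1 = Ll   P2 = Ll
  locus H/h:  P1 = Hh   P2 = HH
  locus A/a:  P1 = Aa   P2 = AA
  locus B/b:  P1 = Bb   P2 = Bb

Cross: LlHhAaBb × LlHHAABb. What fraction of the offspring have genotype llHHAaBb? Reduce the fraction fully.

LlHhAaBb gametes: LHAB×1, LHAb×1, LHaB×1, LHab×1, LhAB×1, LhAb×1, LhaB×1, Lhab×1, lHAB×1, lHAb×1, lHaB×1, lHab×1, lhAB×1, lhAb×1, lhaB×1, lhab×1
LlHHAABb gametes: LHAB×4, LHAb×4, lHAB×4, lHAb×4
LlHhAaBb×LlHHAABb grid (16·16=256): LLHHAABB=4 LLHHAABb=8 LLHHAAbb=4 LLHHAaBB=4 LLHHAaBb=8 LLHHAabb=4 LLHhAABB=4 LLHhAABb=8 LLHhAAbb=4 LLHhAaBB=4 LLHhAaBb=8 LLHhAabb=4 LlHHAABB=8 LlHHAABb=16 LlHHAAbb=8 LlHHAaBB=8 LlHHAaBb=16 LlHHAabb=8 LlHhAABB=8 LlHhAABb=16 LlHhAAbb=8 LlHhAaBB=8 LlHhAaBb=16 LlHhAabb=8 llHHAABB=4 llHHAABb=8 llHHAAbb=4 llHHAaBB=4 llHHAaBb=8 llHHAabb=4 llHhAABB=4 llHhAABb=8 llHhAAbb=4 llHhAaBB=4 llHhAaBb=8 llHhAabb=4
llHHAaBb hits 8/256; gcd=8; 8÷8/256÷8 = 1/32

P(llHHAaBb) = 1/32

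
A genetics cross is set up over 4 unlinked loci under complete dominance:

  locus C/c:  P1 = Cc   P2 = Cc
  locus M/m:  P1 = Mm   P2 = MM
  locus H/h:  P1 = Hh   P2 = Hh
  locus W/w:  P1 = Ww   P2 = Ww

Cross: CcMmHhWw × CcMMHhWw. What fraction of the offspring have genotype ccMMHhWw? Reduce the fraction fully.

CcMmHhWw gametes: CMHW×1, CMHw×1, CMhW×1, CMhw×1, CmHW×1, CmHw×1, CmhW×1, Cmhw×1, cMHW×1, cMHw×1, cMhW×1, cMhw×1, cmHW×1, cmHw×1, cmhW×1, cmhw×1
CcMMHhWw gametes: CMHW×2, CMHw×2, CMhW×2, CMhw×2, cMHW×2, cMHw×2, cMhW×2, cMhw×2
CcMmHhWw×CcMMHhWw grid (16·16=256): CCMMHHWW=2 CCMMHHWw=4 CCMMHHww=2 CCMMHhWW=4 CCMMHhWw=8 CCMMHhww=4 CCMMhhWW=2 CCMMhhWw=4 CCMMhhww=2 CCMmHHWW=2 CCMmHHWw=4 CCMmHHww=2 CCMmHhWW=4 CCMmHhWw=8 CCMmHhww=4 CCMmhhWW=2 CCMmhhWw=4 CCMmhhww=2 CcMMHHWW=4 CcMMHHWw=8 CcMMHHww=4 CcMMHhWW=8 CcMMHhWw=16 CcMMHhww=8 CcMMhhWW=4 CcMMhhWw=8 CcMMhhww=4 CcMmHHWW=4 CcMmHHWw=8 CcMmHHww=4 CcMmHhWW=8 CcMmHhWw=16 CcMmHhww=8 CcMmhhWW=4 CcMmhhWw=8 CcMmhhww=4 ccMMHHWW=2 ccMMHHWw=4 ccMMHHww=2 ccMMHhWW=4 ccMMHhWw=8 ccMMHhww=4 ccMMhhWW=2 ccMMhhWw=4 ccMMhhww=2 ccMmHHWW=2 ccMmHHWw=4 ccMmHHww=2 ccMmHhWW=4 ccMmHhWw=8 ccMmHhww=4 ccMmhhWW=2 ccMmhhWw=4 ccMmhhww=2
ccMMHhWw hits 8/256; gcd=8; 8÷8/256÷8 = 1/32

P(ccMMHhWw) = 1/32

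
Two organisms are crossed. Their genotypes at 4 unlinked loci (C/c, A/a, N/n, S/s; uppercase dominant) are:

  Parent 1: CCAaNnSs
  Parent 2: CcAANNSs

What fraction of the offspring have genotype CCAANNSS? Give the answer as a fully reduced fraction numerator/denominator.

CCAaNnSs gametes: CANS×2, CANs×2, CAnS×2, CAns×2, CaNS×2, CaNs×2, CanS×2, Cans×2
CcAANNSs gametes: CANS×4, CANs×4, cANS×4, cANs×4
CCAaNnSs×CcAANNSs grid (16·16=256): CCAANNSS=8 CCAANNSs=16 CCAANNss=8 CCAANnSS=8 CCAANnSs=16 CCAANnss=8 CCAaNNSS=8 CCAaNNSs=16 CCAaNNss=8 CCAaNnSS=8 CCAaNnSs=16 CCAaNnss=8 CcAANNSS=8 CcAANNSs=16 CcAANNss=8 CcAANnSS=8 CcAANnSs=16 CcAANnss=8 CcAaNNSS=8 CcAaNNSs=16 CcAaNNss=8 CcAaNnSS=8 CcAaNnSs=16 CcAaNnss=8
CCAANNSS hits 8/256; gcd=8; 8÷8/256÷8 = 1/32

P(CCAANNSS) = 1/32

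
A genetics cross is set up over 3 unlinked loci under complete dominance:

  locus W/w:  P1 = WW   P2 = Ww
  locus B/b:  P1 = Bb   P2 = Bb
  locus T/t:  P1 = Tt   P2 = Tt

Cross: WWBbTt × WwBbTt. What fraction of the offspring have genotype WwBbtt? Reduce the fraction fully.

WWBbTt gametes: WBT×2, WBt×2, WbT×2, Wbt×2
WwBbTt gametes: WBT×1, WBt×1, WbT×1, Wbt×1, wBT×1, wBt×1, wbT×1, wbt×1
WWBbTt×WwBbTt grid (8·8=64): WWBBTT=2 WWBBTt=4 WWBBtt=2 WWBbTT=4 WWBbTt=8 WWBbtt=4 WWbbTT=2 WWbbTt=4 WWbbtt=2 WwBBTT=2 WwBBTt=4 WwBBtt=2 WwBbTT=4 WwBbTt=8 WwBbtt=4 WwbbTT=2 WwbbTt=4 Wwbbtt=2
WwBbtt hits 4/64; gcd=4; 4÷4/64÷4 = 1/16

P(WwBbtt) = 1/16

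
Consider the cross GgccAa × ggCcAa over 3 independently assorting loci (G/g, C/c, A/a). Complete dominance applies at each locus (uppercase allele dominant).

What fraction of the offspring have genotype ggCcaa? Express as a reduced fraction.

GgccAa gametes: GcA×2, Gca×2, gcA×2, gca×2
ggCcAa gametes: gCA×2, gCa×2, gcA×2, gca×2
GgccAa×ggCcAa grid (8·8=64): GgCcAA=4 GgCcAa=8 GgCcaa=4 GgccAA=4 GgccAa=8 Ggccaa=4 ggCcAA=4 ggCcAa=8 ggCcaa=4 ggccAA=4 ggccAa=8 ggccaa=4
ggCcaa hits 4/64; gcd=4; 4÷4/64÷4 = 1/16

P(ggCcaa) = 1/16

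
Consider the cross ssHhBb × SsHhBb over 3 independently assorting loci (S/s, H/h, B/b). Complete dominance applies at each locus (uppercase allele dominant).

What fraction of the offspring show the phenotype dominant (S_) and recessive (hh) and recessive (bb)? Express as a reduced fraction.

ssHhBb gametes: sHB×2, sHb×2, shB×2, shb×2
SsHhBb gametes: SHB×1, SHb×1, ShB×1, Shb×1, sHB×1, sHb×1, shB×1, shb×1
ssHhBb×SsHhBb grid (8·8=64): SsHHBB=2 SsHHBb=4 SsHHbb=2 SsHhBB=4 SsHhBb=8 SsHhbb=4 SshhBB=2 SshhBb=4 Sshhbb=2 ssHHBB=2 ssHHBb=4 ssHHbb=2 ssHhBB=4 ssHhBb=8 ssHhbb=4 sshhBB=2 sshhBb=4 sshhbb=2
S_ hh bb hits 2/64; gcd=2; 2÷2/64÷2 = 1/32

P(S_ hh bb) = 1/32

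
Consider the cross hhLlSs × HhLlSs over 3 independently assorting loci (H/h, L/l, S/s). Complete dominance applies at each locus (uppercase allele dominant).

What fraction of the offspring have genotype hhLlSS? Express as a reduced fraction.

hhLlSs gametes: hLS×2, hLs×2, hlS×2, hls×2
HhLlSs gametes: HLS×1, HLs×1, HlS×1, Hls×1, hLS×1, hLs×1, hlS×1, hls×1
hhLlSs×HhLlSs grid (8·8=64): HhLLSS=2 HhLLSs=4 HhLLss=2 HhLlSS=4 HhLlSs=8 HhLlss=4 HhllSS=2 HhllSs=4 Hhllss=2 hhLLSS=2 hhLLSs=4 hhLLss=2 hhLlSS=4 hhLlSs=8 hhLlss=4 hhllSS=2 hhllSs=4 hhllss=2
hhLlSS hits 4/64; gcd=4; 4÷4/64÷4 = 1/16

P(hhLlSS) = 1/16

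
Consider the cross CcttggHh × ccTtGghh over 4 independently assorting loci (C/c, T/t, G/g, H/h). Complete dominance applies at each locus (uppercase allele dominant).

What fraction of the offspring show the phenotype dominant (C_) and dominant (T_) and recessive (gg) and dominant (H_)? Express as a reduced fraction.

CcttggHh gametes: CtgH×4, Ctgh×4, ctgH×4, ctgh×4
ccTtGghh gametes: cTGh×4, cTgh×4, ctGh×4, ctgh×4
CcttggHh×ccTtGghh grid (16·16=256): CcTtGgHh=16 CcTtGghh=16 CcTtggHh=16 CcTtgghh=16 CcttGgHh=16 CcttGghh=16 CcttggHh=16 Ccttgghh=16 ccTtGgHh=16 ccTtGghh=16 ccTtggHh=16 ccTtgghh=16 ccttGgHh=16 ccttGghh=16 ccttggHh=16 ccttgghh=16
C_ T_ gg H_ hits 16/256; gcd=16; 16÷16/256÷16 = 1/16

P(C_ T_ gg H_) = 1/16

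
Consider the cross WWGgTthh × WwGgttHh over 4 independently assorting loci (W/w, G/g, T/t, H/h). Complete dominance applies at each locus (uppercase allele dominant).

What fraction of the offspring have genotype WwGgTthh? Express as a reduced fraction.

WWGgTthh gametes: WGTh×4, WGth×4, WgTh×4, Wgth×4
WwGgttHh gametes: WGtH×2, WGth×2, WgtH×2, Wgth×2, wGtH×2, wGth×2, wgtH×2, wgth×2
WWGgTthh×WwGgttHh grid (16·16=256): WWGGTtHh=8 WWGGTthh=8 WWGGttHh=8 WWGGtthh=8 WWGgTtHh=16 WWGgTthh=16 WWGgttHh=16 WWGgtthh=16 WWggTtHh=8 WWggTthh=8 WWggttHh=8 WWggtthh=8 WwGGTtHh=8 WwGGTthh=8 WwGGttHh=8 WwGGtthh=8 WwGgTtHh=16 WwGgTthh=16 WwGgttHh=16 WwGgtthh=16 WwggTtHh=8 WwggTthh=8 WwggttHh=8 Wwggtthh=8
WwGgTthh hits 16/256; gcd=16; 16÷16/256÷16 = 1/16

P(WwGgTthh) = 1/16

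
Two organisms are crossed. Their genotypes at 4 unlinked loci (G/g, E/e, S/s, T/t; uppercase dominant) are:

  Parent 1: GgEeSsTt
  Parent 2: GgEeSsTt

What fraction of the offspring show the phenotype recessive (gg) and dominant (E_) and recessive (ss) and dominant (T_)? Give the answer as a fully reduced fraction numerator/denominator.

GgEeSsTt gametes: GEST×1, GESt×1, GEsT×1, GEst×1, GeST×1, GeSt×1, GesT×1, Gest×1, gEST×1, gESt×1, gEsT×1, gEst×1, geST×1, geSt×1, gesT×1, gest×1
GgEeSsTt gametes: GEST×1, GESt×1, GEsT×1, GEst×1, GeST×1, GeSt×1, GesT×1, Gest×1, gEST×1, gESt×1, gEsT×1, gEst×1, geST×1, geSt×1, gesT×1, gest×1
GgEeSsTt×GgEeSsTt grid (16·16=256): GGEESSTT=1 GGEESSTt=2 GGEESStt=1 GGEESsTT=2 GGEESsTt=4 GGEESstt=2 GGEEssTT=1 GGEEssTt=2 GGEEsstt=1 GGEeSSTT=2 GGEeSSTt=4 GGEeSStt=2 GGEeSsTT=4 GGEeSsTt=8 GGEeSstt=4 GGEessTT=2 GGEessTt=4 GGEesstt=2 GGeeSSTT=1 GGeeSSTt=2 GGeeSStt=1 GGeeSsTT=2 GGeeSsTt=4 GGeeSstt=2 GGeessTT=1 GGeessTt=2 GGeesstt=1 GgEESSTT=2 GgEESSTt=4 GgEESStt=2 GgEESsTT=4 GgEESsTt=8 GgEESstt=4 GgEEssTT=2 GgEEssTt=4 GgEEsstt=2 GgEeSSTT=4 GgEeSSTt=8 GgEeSStt=4 GgEeSsTT=8 GgEeSsTt=16 GgEeSstt=8 GgEessTT=4 GgEessTt=8 GgEesstt=4 GgeeSSTT=2 GgeeSSTt=4 GgeeSStt=2 GgeeSsTT=4 GgeeSsTt=8 GgeeSstt=4 GgeessTT=2 GgeessTt=4 Ggeesstt=2 ggEESSTT=1 ggEESSTt=2 ggEESStt=1 ggEESsTT=2 ggEESsTt=4 ggEESstt=2 ggEEssTT=1 ggEEssTt=2 ggEEsstt=1 ggEeSSTT=2 ggEeSSTt=4 ggEeSStt=2 ggEeSsTT=4 ggEeSsTt=8 ggEeSstt=4 ggEessTT=2 ggEessTt=4 ggEesstt=2 ggeeSSTT=1 ggeeSSTt=2 ggeeSStt=1 ggeeSsTT=2 ggeeSsTt=4 ggeeSstt=2 ggeessTT=1 ggeessTt=2 ggeesstt=1
gg E_ ss T_ hits 9/256; gcd=1; 9÷1/256÷1 = 9/256

P(gg E_ ss T_) = 9/256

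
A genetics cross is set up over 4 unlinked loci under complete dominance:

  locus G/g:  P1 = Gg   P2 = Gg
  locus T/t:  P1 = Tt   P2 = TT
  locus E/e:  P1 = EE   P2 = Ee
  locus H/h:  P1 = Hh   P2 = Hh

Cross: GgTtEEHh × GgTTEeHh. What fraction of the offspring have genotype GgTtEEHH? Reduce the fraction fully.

P(GgTtEEHH) = 1/32

GgTtEEHh gametes: GTEH×2, GTEh×2, GtEH×2, GtEh×2, gTEH×2, gTEh×2, gtEH×2, gtEh×2
GgTTEeHh gametes: GTEH×2, GTEh×2, GTeH×2, GTeh×2, gTEH×2, gTEh×2, gTeH×2, gTeh×2
GgTtEEHh×GgTTEeHh grid (16·16=256): GGTTEEHH=4 GGTTEEHh=8 GGTTEEhh=4 GGTTEeHH=4 GGTTEeHh=8 GGTTEehh=4 GGTtEEHH=4 GGTtEEHh=8 GGTtEEhh=4 GGTtEeHH=4 GGTtEeHh=8 GGTtEehh=4 GgTTEEHH=8 GgTTEEHh=16 GgTTEEhh=8 GgTTEeHH=8 GgTTEeHh=16 GgTTEehh=8 GgTtEEHH=8 GgTtEEHh=16 GgTtEEhh=8 GgTtEeHH=8 GgTtEeHh=16 GgTtEehh=8 ggTTEEHH=4 ggTTEEHh=8 ggTTEEhh=4 ggTTEeHH=4 ggTTEeHh=8 ggTTEehh=4 ggTtEEHH=4 ggTtEEHh=8 ggTtEEhh=4 ggTtEeHH=4 ggTtEeHh=8 ggTtEehh=4
GgTtEEHH hits 8/256; gcd=8; 8÷8/256÷8 = 1/32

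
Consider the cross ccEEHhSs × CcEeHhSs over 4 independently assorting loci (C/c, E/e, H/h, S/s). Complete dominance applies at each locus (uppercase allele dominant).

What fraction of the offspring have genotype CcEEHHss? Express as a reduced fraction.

P(CcEEHHss) = 1/64

ccEEHhSs gametes: cEHS×4, cEHs×4, cEhS×4, cEhs×4
CcEeHhSs gametes: CEHS×1, CEHs×1, CEhS×1, CEhs×1, CeHS×1, CeHs×1, CehS×1, Cehs×1, cEHS×1, cEHs×1, cEhS×1, cEhs×1, ceHS×1, ceHs×1, cehS×1, cehs×1
ccEEHhSs×CcEeHhSs grid (16·16=256): CcEEHHSS=4 CcEEHHSs=8 CcEEHHss=4 CcEEHhSS=8 CcEEHhSs=16 CcEEHhss=8 CcEEhhSS=4 CcEEhhSs=8 CcEEhhss=4 CcEeHHSS=4 CcEeHHSs=8 CcEeHHss=4 CcEeHhSS=8 CcEeHhSs=16 CcEeHhss=8 CcEehhSS=4 CcEehhSs=8 CcEehhss=4 ccEEHHSS=4 ccEEHHSs=8 ccEEHHss=4 ccEEHhSS=8 ccEEHhSs=16 ccEEHhss=8 ccEEhhSS=4 ccEEhhSs=8 ccEEhhss=4 ccEeHHSS=4 ccEeHHSs=8 ccEeHHss=4 ccEeHhSS=8 ccEeHhSs=16 ccEeHhss=8 ccEehhSS=4 ccEehhSs=8 ccEehhss=4
CcEEHHss hits 4/256; gcd=4; 4÷4/256÷4 = 1/64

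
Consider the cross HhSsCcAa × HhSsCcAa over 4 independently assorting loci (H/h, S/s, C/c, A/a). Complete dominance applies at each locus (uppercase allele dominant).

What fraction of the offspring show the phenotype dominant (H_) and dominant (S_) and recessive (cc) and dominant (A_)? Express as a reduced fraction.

P(H_ S_ cc A_) = 27/256

HhSsCcAa gametes: HSCA×1, HSCa×1, HScA×1, HSca×1, HsCA×1, HsCa×1, HscA×1, Hsca×1, hSCA×1, hSCa×1, hScA×1, hSca×1, hsCA×1, hsCa×1, hscA×1, hsca×1
HhSsCcAa gametes: HSCA×1, HSCa×1, HScA×1, HSca×1, HsCA×1, HsCa×1, HscA×1, Hsca×1, hSCA×1, hSCa×1, hScA×1, hSca×1, hsCA×1, hsCa×1, hscA×1, hsca×1
HhSsCcAa×HhSsCcAa grid (16·16=256): HHSSCCAA=1 HHSSCCAa=2 HHSSCCaa=1 HHSSCcAA=2 HHSSCcAa=4 HHSSCcaa=2 HHSSccAA=1 HHSSccAa=2 HHSSccaa=1 HHSsCCAA=2 HHSsCCAa=4 HHSsCCaa=2 HHSsCcAA=4 HHSsCcAa=8 HHSsCcaa=4 HHSsccAA=2 HHSsccAa=4 HHSsccaa=2 HHssCCAA=1 HHssCCAa=2 HHssCCaa=1 HHssCcAA=2 HHssCcAa=4 HHssCcaa=2 HHssccAA=1 HHssccAa=2 HHssccaa=1 HhSSCCAA=2 HhSSCCAa=4 HhSSCCaa=2 HhSSCcAA=4 HhSSCcAa=8 HhSSCcaa=4 HhSSccAA=2 HhSSccAa=4 HhSSccaa=2 HhSsCCAA=4 HhSsCCAa=8 HhSsCCaa=4 HhSsCcAA=8 HhSsCcAa=16 HhSsCcaa=8 HhSsccAA=4 HhSsccAa=8 HhSsccaa=4 HhssCCAA=2 HhssCCAa=4 HhssCCaa=2 HhssCcAA=4 HhssCcAa=8 HhssCcaa=4 HhssccAA=2 HhssccAa=4 Hhssccaa=2 hhSSCCAA=1 hhSSCCAa=2 hhSSCCaa=1 hhSSCcAA=2 hhSSCcAa=4 hhSSCcaa=2 hhSSccAA=1 hhSSccAa=2 hhSSccaa=1 hhSsCCAA=2 hhSsCCAa=4 hhSsCCaa=2 hhSsCcAA=4 hhSsCcAa=8 hhSsCcaa=4 hhSsccAA=2 hhSsccAa=4 hhSsccaa=2 hhssCCAA=1 hhssCCAa=2 hhssCCaa=1 hhssCcAA=2 hhssCcAa=4 hhssCcaa=2 hhssccAA=1 hhssccAa=2 hhssccaa=1
H_ S_ cc A_ hits 27/256; gcd=1; 27÷1/256÷1 = 27/256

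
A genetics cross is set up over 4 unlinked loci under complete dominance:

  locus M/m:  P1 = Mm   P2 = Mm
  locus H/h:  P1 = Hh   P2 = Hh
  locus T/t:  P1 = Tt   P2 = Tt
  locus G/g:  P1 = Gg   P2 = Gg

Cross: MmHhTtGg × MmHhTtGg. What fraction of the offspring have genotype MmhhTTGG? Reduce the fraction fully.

P(MmhhTTGG) = 1/128

MmHhTtGg gametes: MHTG×1, MHTg×1, MHtG×1, MHtg×1, MhTG×1, MhTg×1, MhtG×1, Mhtg×1, mHTG×1, mHTg×1, mHtG×1, mHtg×1, mhTG×1, mhTg×1, mhtG×1, mhtg×1
MmHhTtGg gametes: MHTG×1, MHTg×1, MHtG×1, MHtg×1, MhTG×1, MhTg×1, MhtG×1, Mhtg×1, mHTG×1, mHTg×1, mHtG×1, mHtg×1, mhTG×1, mhTg×1, mhtG×1, mhtg×1
MmHhTtGg×MmHhTtGg grid (16·16=256): MMHHTTGG=1 MMHHTTGg=2 MMHHTTgg=1 MMHHTtGG=2 MMHHTtGg=4 MMHHTtgg=2 MMHHttGG=1 MMHHttGg=2 MMHHttgg=1 MMHhTTGG=2 MMHhTTGg=4 MMHhTTgg=2 MMHhTtGG=4 MMHhTtGg=8 MMHhTtgg=4 MMHhttGG=2 MMHhttGg=4 MMHhttgg=2 MMhhTTGG=1 MMhhTTGg=2 MMhhTTgg=1 MMhhTtGG=2 MMhhTtGg=4 MMhhTtgg=2 MMhhttGG=1 MMhhttGg=2 MMhhttgg=1 MmHHTTGG=2 MmHHTTGg=4 MmHHTTgg=2 MmHHTtGG=4 MmHHTtGg=8 MmHHTtgg=4 MmHHttGG=2 MmHHttGg=4 MmHHttgg=2 MmHhTTGG=4 MmHhTTGg=8 MmHhTTgg=4 MmHhTtGG=8 MmHhTtGg=16 MmHhTtgg=8 MmHhttGG=4 MmHhttGg=8 MmHhttgg=4 MmhhTTGG=2 MmhhTTGg=4 MmhhTTgg=2 MmhhTtGG=4 MmhhTtGg=8 MmhhTtgg=4 MmhhttGG=2 MmhhttGg=4 Mmhhttgg=2 mmHHTTGG=1 mmHHTTGg=2 mmHHTTgg=1 mmHHTtGG=2 mmHHTtGg=4 mmHHTtgg=2 mmHHttGG=1 mmHHttGg=2 mmHHttgg=1 mmHhTTGG=2 mmHhTTGg=4 mmHhTTgg=2 mmHhTtGG=4 mmHhTtGg=8 mmHhTtgg=4 mmHhttGG=2 mmHhttGg=4 mmHhttgg=2 mmhhTTGG=1 mmhhTTGg=2 mmhhTTgg=1 mmhhTtGG=2 mmhhTtGg=4 mmhhTtgg=2 mmhhttGG=1 mmhhttGg=2 mmhhttgg=1
MmhhTTGG hits 2/256; gcd=2; 2÷2/256÷2 = 1/128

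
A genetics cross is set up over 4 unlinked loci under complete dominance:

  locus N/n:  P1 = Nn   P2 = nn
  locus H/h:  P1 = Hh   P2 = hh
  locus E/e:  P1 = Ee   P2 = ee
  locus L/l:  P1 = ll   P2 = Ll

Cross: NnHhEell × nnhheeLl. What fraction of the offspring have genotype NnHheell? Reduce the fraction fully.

P(NnHheell) = 1/16

NnHhEell gametes: NHEl×2, NHel×2, NhEl×2, Nhel×2, nHEl×2, nHel×2, nhEl×2, nhel×2
nnhheeLl gametes: nheL×8, nhel×8
NnHhEell×nnhheeLl grid (16·16=256): NnHhEeLl=16 NnHhEell=16 NnHheeLl=16 NnHheell=16 NnhhEeLl=16 NnhhEell=16 NnhheeLl=16 Nnhheell=16 nnHhEeLl=16 nnHhEell=16 nnHheeLl=16 nnHheell=16 nnhhEeLl=16 nnhhEell=16 nnhheeLl=16 nnhheell=16
NnHheell hits 16/256; gcd=16; 16÷16/256÷16 = 1/16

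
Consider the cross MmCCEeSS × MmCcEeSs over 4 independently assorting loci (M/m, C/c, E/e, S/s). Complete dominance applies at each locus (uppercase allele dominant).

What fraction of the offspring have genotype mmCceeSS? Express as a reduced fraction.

P(mmCceeSS) = 1/64

MmCCEeSS gametes: MCES×4, MCeS×4, mCES×4, mCeS×4
MmCcEeSs gametes: MCES×1, MCEs×1, MCeS×1, MCes×1, McES×1, McEs×1, MceS×1, Mces×1, mCES×1, mCEs×1, mCeS×1, mCes×1, mcES×1, mcEs×1, mceS×1, mces×1
MmCCEeSS×MmCcEeSs grid (16·16=256): MMCCEESS=4 MMCCEESs=4 MMCCEeSS=8 MMCCEeSs=8 MMCCeeSS=4 MMCCeeSs=4 MMCcEESS=4 MMCcEESs=4 MMCcEeSS=8 MMCcEeSs=8 MMCceeSS=4 MMCceeSs=4 MmCCEESS=8 MmCCEESs=8 MmCCEeSS=16 MmCCEeSs=16 MmCCeeSS=8 MmCCeeSs=8 MmCcEESS=8 MmCcEESs=8 MmCcEeSS=16 MmCcEeSs=16 MmCceeSS=8 MmCceeSs=8 mmCCEESS=4 mmCCEESs=4 mmCCEeSS=8 mmCCEeSs=8 mmCCeeSS=4 mmCCeeSs=4 mmCcEESS=4 mmCcEESs=4 mmCcEeSS=8 mmCcEeSs=8 mmCceeSS=4 mmCceeSs=4
mmCceeSS hits 4/256; gcd=4; 4÷4/256÷4 = 1/64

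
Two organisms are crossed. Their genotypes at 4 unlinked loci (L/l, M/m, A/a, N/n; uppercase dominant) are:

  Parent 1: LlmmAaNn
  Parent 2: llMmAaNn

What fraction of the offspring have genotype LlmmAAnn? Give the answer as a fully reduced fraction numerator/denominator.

P(LlmmAAnn) = 1/64

LlmmAaNn gametes: LmAN×2, LmAn×2, LmaN×2, Lman×2, lmAN×2, lmAn×2, lmaN×2, lman×2
llMmAaNn gametes: lMAN×2, lMAn×2, lMaN×2, lMan×2, lmAN×2, lmAn×2, lmaN×2, lman×2
LlmmAaNn×llMmAaNn grid (16·16=256): LlMmAANN=4 LlMmAANn=8 LlMmAAnn=4 LlMmAaNN=8 LlMmAaNn=16 LlMmAann=8 LlMmaaNN=4 LlMmaaNn=8 LlMmaann=4 LlmmAANN=4 LlmmAANn=8 LlmmAAnn=4 LlmmAaNN=8 LlmmAaNn=16 LlmmAann=8 LlmmaaNN=4 LlmmaaNn=8 Llmmaann=4 llMmAANN=4 llMmAANn=8 llMmAAnn=4 llMmAaNN=8 llMmAaNn=16 llMmAann=8 llMmaaNN=4 llMmaaNn=8 llMmaann=4 llmmAANN=4 llmmAANn=8 llmmAAnn=4 llmmAaNN=8 llmmAaNn=16 llmmAann=8 llmmaaNN=4 llmmaaNn=8 llmmaann=4
LlmmAAnn hits 4/256; gcd=4; 4÷4/256÷4 = 1/64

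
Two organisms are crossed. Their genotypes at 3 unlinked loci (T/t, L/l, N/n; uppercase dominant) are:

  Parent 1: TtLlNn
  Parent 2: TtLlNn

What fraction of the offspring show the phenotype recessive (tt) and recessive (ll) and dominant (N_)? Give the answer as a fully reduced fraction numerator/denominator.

TtLlNn gametes: TLN×1, TLn×1, TlN×1, Tln×1, tLN×1, tLn×1, tlN×1, tln×1
TtLlNn gametes: TLN×1, TLn×1, TlN×1, Tln×1, tLN×1, tLn×1, tlN×1, tln×1
TtLlNn×TtLlNn grid (8·8=64): TTLLNN=1 TTLLNn=2 TTLLnn=1 TTLlNN=2 TTLlNn=4 TTLlnn=2 TTllNN=1 TTllNn=2 TTllnn=1 TtLLNN=2 TtLLNn=4 TtLLnn=2 TtLlNN=4 TtLlNn=8 TtLlnn=4 TtllNN=2 TtllNn=4 Ttllnn=2 ttLLNN=1 ttLLNn=2 ttLLnn=1 ttLlNN=2 ttLlNn=4 ttLlnn=2 ttllNN=1 ttllNn=2 ttllnn=1
tt ll N_ hits 3/64; gcd=1; 3÷1/64÷1 = 3/64

P(tt ll N_) = 3/64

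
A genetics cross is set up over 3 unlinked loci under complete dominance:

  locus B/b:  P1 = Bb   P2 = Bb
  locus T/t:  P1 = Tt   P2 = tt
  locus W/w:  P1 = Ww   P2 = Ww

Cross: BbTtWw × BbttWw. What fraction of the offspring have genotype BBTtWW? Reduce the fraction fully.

P(BBTtWW) = 1/32

BbTtWw gametes: BTW×1, BTw×1, BtW×1, Btw×1, bTW×1, bTw×1, btW×1, btw×1
BbttWw gametes: BtW×2, Btw×2, btW×2, btw×2
BbTtWw×BbttWw grid (8·8=64): BBTtWW=2 BBTtWw=4 BBTtww=2 BBttWW=2 BBttWw=4 BBttww=2 BbTtWW=4 BbTtWw=8 BbTtww=4 BbttWW=4 BbttWw=8 Bbttww=4 bbTtWW=2 bbTtWw=4 bbTtww=2 bbttWW=2 bbttWw=4 bbttww=2
BBTtWW hits 2/64; gcd=2; 2÷2/64÷2 = 1/32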